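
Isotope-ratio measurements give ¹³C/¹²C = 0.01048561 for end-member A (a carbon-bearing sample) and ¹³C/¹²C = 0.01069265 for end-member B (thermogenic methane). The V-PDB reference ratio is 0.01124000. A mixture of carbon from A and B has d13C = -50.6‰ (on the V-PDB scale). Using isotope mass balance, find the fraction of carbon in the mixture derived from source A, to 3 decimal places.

δ_A = (0.01048561/0.01124000 − 1)×1000 = (0.932883 − 1)×1000 = -67.117‰
δ_B = (0.01069265/0.01124000 − 1)×1000 = (0.951303 − 1)×1000 = -48.697‰
f_A = (δ_mix − δ_B)/(δ_A − δ_B) = (-50.6 − (-48.697))/(-67.117 − (-48.697))
f_A = -1.903 / -18.420 = 0.1033

0.103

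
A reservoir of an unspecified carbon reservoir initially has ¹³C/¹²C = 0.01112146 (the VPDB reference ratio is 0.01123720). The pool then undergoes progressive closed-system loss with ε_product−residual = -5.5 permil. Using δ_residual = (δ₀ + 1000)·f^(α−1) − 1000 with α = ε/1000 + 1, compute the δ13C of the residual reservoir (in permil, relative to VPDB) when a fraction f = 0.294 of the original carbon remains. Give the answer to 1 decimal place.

-3.6 permil

δ₀ = (0.01112146/0.01123720 − 1)×1000 = (0.989700 − 1)×1000 = -10.300 permil
α − 1 = ε/1000 = -0.0055
f^(α−1) = 0.294^(-0.0055) = 1.006756
δ_res = (-10.300 + 1000) × 1.006756 − 1000 = 996.386 − 1000 = -3.61 permil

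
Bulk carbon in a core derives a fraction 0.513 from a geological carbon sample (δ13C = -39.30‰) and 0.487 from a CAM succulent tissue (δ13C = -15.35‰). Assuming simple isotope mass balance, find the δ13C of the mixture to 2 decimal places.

-27.64‰

δ_mix = f_A·δ_A + f_B·δ_B
δ_mix = 0.513 × (-39.30) + 0.487 × (-15.35)
δ_mix = -20.161 + -7.475 = -27.636‰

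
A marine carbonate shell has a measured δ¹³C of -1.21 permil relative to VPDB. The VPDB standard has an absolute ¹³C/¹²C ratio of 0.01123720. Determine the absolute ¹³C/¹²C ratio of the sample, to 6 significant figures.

R_sample = R_standard × (δ¹³C/1000 + 1)
R_sample = 0.01123720 × (-1.21/1000 + 1) = 0.01123720 × 0.998790
R_sample = 0.0112236

0.0112236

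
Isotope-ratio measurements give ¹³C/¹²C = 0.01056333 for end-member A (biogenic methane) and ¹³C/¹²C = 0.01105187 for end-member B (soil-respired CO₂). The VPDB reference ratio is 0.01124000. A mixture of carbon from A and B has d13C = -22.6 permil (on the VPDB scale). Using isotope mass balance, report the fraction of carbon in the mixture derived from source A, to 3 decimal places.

δ_A = (0.01056333/0.01124000 − 1)×1000 = (0.939798 − 1)×1000 = -60.202 permil
δ_B = (0.01105187/0.01124000 − 1)×1000 = (0.983262 − 1)×1000 = -16.738 permil
f_A = (δ_mix − δ_B)/(δ_A − δ_B) = (-22.6 − (-16.738))/(-60.202 − (-16.738))
f_A = -5.862 / -43.464 = 0.1349

0.135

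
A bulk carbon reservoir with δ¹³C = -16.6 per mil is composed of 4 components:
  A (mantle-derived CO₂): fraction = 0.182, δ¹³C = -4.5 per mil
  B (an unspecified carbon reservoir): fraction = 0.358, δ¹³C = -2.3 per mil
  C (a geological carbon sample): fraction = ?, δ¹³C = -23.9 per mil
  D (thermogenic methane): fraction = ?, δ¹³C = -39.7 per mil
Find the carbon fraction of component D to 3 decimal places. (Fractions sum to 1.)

0.251

Let f_D and f_C be the unknown fractions; fractions sum to 1 so f_D + f_C = 0.460.
Mass balance: Σ fᵢ·δᵢ = δ_bulk ⇒ f_D·(-39.7) + f_C·(-23.9) = -16.6 − (-1.642) = -14.958
Substitute f_C = 0.460 − f_D:
f_D·(-39.7 − -23.9) = -14.958 − 0.460×(-23.9) = -3.964
f_D = -3.964 / -15.8 = 0.2509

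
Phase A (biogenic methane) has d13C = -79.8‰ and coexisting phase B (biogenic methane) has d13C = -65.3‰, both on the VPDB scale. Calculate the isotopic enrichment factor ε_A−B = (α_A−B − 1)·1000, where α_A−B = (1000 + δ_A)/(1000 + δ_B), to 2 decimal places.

α_A−B = (1000 + -79.8) / (1000 + -65.3) = 920.2 / 934.7 = 0.984487
ε_A−B = (0.984487 − 1) × 1000 = -15.513‰
(The approximation ε ≈ δ_A − δ_B would give -14.5‰.)

-15.51‰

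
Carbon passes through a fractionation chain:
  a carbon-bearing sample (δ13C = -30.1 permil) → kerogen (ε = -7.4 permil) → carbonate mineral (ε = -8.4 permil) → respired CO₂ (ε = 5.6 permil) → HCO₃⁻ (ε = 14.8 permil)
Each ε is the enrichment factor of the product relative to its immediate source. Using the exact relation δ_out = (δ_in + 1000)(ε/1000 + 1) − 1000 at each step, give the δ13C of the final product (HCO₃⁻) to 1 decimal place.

-25.8 permil

step 1: δ = (-30.10 + 1000)·(-7.4/1000 + 1) − 1000 = -37.28 permil
step 2: δ = (-37.28 + 1000)·(-8.4/1000 + 1) − 1000 = -45.36 permil
step 3: δ = (-45.36 + 1000)·(5.6/1000 + 1) − 1000 = -40.02 permil
step 4: δ = (-40.02 + 1000)·(14.8/1000 + 1) − 1000 = -25.81 permil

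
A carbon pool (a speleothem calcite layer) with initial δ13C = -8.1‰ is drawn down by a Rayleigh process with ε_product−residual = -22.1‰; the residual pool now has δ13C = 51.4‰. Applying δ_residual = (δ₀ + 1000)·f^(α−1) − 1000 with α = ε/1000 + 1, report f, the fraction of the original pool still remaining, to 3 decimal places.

α − 1 = ε/1000 = -0.0221
(δ_res + 1000)/(δ₀ + 1000) = (51.4 + 1000)/(-8.1 + 1000) = 1051.4/991.9 = 1.059986
f = 1.059986^(1/-0.0221) = exp(ln(1.059986)/-0.0221) = exp(0.05826/-0.0221)
f = exp(-2.6360) = 0.0716

0.072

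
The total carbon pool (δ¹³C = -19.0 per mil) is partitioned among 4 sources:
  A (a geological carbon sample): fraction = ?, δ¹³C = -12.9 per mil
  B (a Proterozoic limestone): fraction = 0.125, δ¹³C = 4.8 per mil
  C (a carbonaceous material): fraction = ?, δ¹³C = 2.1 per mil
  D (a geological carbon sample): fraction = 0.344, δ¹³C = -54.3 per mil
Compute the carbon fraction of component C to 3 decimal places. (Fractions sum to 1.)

0.395

Let f_C and f_A be the unknown fractions; fractions sum to 1 so f_C + f_A = 0.531.
Mass balance: Σ fᵢ·δᵢ = δ_bulk ⇒ f_C·(2.1) + f_A·(-12.9) = -19.0 − (-18.079) = -0.921
Substitute f_A = 0.531 − f_C:
f_C·(2.1 − -12.9) = -0.921 − 0.531×(-12.9) = 5.929
f_C = 5.929 / 15.0 = 0.3953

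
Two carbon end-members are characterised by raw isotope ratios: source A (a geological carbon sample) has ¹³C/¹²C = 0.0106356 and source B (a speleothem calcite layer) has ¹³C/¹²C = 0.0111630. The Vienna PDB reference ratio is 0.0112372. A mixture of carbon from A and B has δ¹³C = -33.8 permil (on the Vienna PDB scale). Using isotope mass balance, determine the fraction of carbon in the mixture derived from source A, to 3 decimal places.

0.579

δ_A = (0.0106356/0.0112372 − 1)×1000 = (0.946464 − 1)×1000 = -53.536 permil
δ_B = (0.0111630/0.0112372 − 1)×1000 = (0.993397 − 1)×1000 = -6.603 permil
f_A = (δ_mix − δ_B)/(δ_A − δ_B) = (-33.8 − (-6.603))/(-53.536 − (-6.603))
f_A = -27.197 / -46.933 = 0.5795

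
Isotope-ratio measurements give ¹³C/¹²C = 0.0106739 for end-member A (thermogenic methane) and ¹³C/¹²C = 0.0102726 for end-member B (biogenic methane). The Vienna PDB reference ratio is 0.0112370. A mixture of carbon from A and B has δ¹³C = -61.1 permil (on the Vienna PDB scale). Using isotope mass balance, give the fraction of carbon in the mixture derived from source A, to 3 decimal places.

δ_A = (0.0106739/0.0112370 − 1)×1000 = (0.949889 − 1)×1000 = -50.111 permil
δ_B = (0.0102726/0.0112370 − 1)×1000 = (0.914176 − 1)×1000 = -85.824 permil
f_A = (δ_mix − δ_B)/(δ_A − δ_B) = (-61.1 − (-85.824))/(-50.111 − (-85.824))
f_A = 24.724 / 35.712 = 0.6923

0.692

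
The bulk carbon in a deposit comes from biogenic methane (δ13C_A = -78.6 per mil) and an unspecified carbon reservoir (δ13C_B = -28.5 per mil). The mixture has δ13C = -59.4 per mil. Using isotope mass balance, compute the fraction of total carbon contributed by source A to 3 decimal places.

δ_mix = f_A·δ_A + (1 − f_A)·δ_B  ⇒  f_A = (δ_mix − δ_B)/(δ_A − δ_B)
f_A = (-59.4 − (-28.5)) / (-78.6 − (-28.5))
f_A = -30.9 / -50.1 = 0.6168

0.617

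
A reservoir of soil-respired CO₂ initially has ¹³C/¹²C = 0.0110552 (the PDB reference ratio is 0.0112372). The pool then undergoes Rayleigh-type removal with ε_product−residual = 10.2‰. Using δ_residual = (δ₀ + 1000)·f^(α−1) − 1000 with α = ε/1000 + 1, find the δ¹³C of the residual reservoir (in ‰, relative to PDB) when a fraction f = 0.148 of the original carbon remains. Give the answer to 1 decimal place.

-35.2‰

δ₀ = (0.0110552/0.0112372 − 1)×1000 = (0.983804 − 1)×1000 = -16.196‰
α − 1 = ε/1000 = 0.0102
f^(α−1) = 0.148^(0.0102) = 0.980701
δ_res = (-16.196 + 1000) × 0.980701 − 1000 = 964.817 − 1000 = -35.18‰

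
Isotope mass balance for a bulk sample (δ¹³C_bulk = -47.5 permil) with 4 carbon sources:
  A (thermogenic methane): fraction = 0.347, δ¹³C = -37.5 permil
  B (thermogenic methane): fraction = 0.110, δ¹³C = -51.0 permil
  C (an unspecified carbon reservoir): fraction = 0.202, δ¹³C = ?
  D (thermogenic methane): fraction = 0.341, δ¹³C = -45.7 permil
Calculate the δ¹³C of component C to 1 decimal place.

-65.8 permil

Isotope mass balance: δ_bulk = Σ fᵢ·δᵢ.
-47.5 = 0.347×(-37.5) + 0.110×(-51.0) + 0.202×δ_C + 0.341×(-45.7)
0.202·δ_C = -47.5 − (-34.206) = -13.294
δ_C = -13.294 / 0.202 = -65.81 permil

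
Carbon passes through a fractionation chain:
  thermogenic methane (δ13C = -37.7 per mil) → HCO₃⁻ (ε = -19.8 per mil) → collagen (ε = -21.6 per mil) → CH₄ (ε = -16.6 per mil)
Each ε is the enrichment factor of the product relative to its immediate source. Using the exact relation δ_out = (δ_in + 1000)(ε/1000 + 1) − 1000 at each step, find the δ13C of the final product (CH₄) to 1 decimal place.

-92.4 per mil

step 1: δ = (-37.70 + 1000)·(-19.8/1000 + 1) − 1000 = -56.75 per mil
step 2: δ = (-56.75 + 1000)·(-21.6/1000 + 1) − 1000 = -77.13 per mil
step 3: δ = (-77.13 + 1000)·(-16.6/1000 + 1) − 1000 = -92.45 per mil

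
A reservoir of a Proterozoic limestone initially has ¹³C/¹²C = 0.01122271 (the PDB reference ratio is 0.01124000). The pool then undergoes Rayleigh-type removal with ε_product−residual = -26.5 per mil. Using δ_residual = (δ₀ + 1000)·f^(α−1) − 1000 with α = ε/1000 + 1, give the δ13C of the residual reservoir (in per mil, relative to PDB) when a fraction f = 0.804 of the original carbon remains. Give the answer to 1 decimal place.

δ₀ = (0.01122271/0.01124000 − 1)×1000 = (0.998462 − 1)×1000 = -1.538 per mil
α − 1 = ε/1000 = -0.0265
f^(α−1) = 0.804^(-0.0265) = 1.005798
δ_res = (-1.538 + 1000) × 1.005798 − 1000 = 1004.251 − 1000 = 4.25 per mil

4.3 per mil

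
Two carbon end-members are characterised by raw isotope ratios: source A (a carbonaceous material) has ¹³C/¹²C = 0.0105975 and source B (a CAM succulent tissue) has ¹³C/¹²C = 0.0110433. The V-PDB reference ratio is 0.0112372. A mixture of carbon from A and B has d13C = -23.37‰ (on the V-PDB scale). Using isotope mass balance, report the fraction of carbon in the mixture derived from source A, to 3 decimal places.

δ_A = (0.0105975/0.0112372 − 1)×1000 = (0.943073 − 1)×1000 = -56.927‰
δ_B = (0.0110433/0.0112372 − 1)×1000 = (0.982745 − 1)×1000 = -17.255‰
f_A = (δ_mix − δ_B)/(δ_A − δ_B) = (-23.37 − (-17.255))/(-56.927 − (-17.255))
f_A = -6.115 / -39.672 = 0.1541

0.154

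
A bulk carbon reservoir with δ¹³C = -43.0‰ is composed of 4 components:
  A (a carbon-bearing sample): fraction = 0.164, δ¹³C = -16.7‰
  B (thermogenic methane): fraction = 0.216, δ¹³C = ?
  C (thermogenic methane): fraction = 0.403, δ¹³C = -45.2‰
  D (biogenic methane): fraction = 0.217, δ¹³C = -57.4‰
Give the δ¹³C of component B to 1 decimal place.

Isotope mass balance: δ_bulk = Σ fᵢ·δᵢ.
-43.0 = 0.164×(-16.7) + 0.216×δ_B + 0.403×(-45.2) + 0.217×(-57.4)
0.216·δ_B = -43.0 − (-33.410) = -9.590
δ_B = -9.590 / 0.216 = -44.40‰

-44.4‰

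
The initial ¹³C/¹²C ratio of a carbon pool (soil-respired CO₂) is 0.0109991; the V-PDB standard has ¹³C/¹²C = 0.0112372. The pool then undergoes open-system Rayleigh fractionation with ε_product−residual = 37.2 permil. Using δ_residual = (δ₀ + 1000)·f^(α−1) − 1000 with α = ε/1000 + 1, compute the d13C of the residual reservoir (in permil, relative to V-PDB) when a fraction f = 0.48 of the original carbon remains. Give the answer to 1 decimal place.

-47.6 permil

δ₀ = (0.0109991/0.0112372 − 1)×1000 = (0.978811 − 1)×1000 = -21.189 permil
α − 1 = ε/1000 = 0.0372
f^(α−1) = 0.48^(0.0372) = 0.973066
δ_res = (-21.189 + 1000) × 0.973066 − 1000 = 952.448 − 1000 = -47.55 permil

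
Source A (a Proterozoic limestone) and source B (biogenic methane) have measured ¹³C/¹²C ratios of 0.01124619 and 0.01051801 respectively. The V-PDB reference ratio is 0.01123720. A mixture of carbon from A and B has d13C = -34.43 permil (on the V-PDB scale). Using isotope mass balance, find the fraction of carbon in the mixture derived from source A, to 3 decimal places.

δ_A = (0.01124619/0.01123720 − 1)×1000 = (1.000800 − 1)×1000 = 0.800 permil
δ_B = (0.01051801/0.01123720 − 1)×1000 = (0.935999 − 1)×1000 = -64.001 permil
f_A = (δ_mix − δ_B)/(δ_A − δ_B) = (-34.43 − (-64.001))/(0.800 − (-64.001))
f_A = 29.571 / 64.801 = 0.4563

0.456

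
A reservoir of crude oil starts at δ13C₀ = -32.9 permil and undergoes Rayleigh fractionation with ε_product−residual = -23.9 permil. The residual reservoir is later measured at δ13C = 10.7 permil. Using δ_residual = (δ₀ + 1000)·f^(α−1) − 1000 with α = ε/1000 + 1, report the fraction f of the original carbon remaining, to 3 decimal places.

0.158

α − 1 = ε/1000 = -0.0239
(δ_res + 1000)/(δ₀ + 1000) = (10.7 + 1000)/(-32.9 + 1000) = 1010.7/967.1 = 1.045083
f = 1.045083^(1/-0.0239) = exp(ln(1.045083)/-0.0239) = exp(0.04410/-0.0239)
f = exp(-1.8450) = 0.1580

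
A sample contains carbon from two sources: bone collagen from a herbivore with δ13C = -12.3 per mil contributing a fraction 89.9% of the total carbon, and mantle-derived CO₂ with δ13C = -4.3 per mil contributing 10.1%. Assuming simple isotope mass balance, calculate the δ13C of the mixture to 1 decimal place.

δ_mix = f_A·δ_A + f_B·δ_B
δ_mix = 0.899 × (-12.3) + 0.101 × (-4.3)
δ_mix = -11.06 + -0.43 = -11.49 per mil

-11.5 per mil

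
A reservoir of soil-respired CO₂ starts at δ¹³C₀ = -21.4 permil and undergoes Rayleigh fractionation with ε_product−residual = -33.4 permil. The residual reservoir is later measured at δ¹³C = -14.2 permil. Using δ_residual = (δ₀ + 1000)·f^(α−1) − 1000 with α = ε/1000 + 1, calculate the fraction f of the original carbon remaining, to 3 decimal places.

0.803

α − 1 = ε/1000 = -0.0334
(δ_res + 1000)/(δ₀ + 1000) = (-14.2 + 1000)/(-21.4 + 1000) = 985.8/978.6 = 1.007357
f = 1.007357^(1/-0.0334) = exp(ln(1.007357)/-0.0334) = exp(0.00733/-0.0334)
f = exp(-0.2195) = 0.8029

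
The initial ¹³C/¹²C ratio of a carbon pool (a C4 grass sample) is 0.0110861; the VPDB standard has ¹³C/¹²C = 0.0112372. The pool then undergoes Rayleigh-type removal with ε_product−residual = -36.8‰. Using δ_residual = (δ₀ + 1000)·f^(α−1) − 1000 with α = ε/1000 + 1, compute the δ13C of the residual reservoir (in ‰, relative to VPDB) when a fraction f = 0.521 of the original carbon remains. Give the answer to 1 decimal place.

10.5‰

δ₀ = (0.0110861/0.0112372 − 1)×1000 = (0.986554 − 1)×1000 = -13.446‰
α − 1 = ε/1000 = -0.0368
f^(α−1) = 0.521^(-0.0368) = 1.024284
δ_res = (-13.446 + 1000) × 1.024284 − 1000 = 1010.511 − 1000 = 10.51‰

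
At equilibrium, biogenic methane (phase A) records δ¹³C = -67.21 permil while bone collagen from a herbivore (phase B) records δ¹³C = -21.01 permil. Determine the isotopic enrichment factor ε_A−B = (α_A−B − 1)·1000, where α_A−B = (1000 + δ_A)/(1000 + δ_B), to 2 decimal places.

-47.19 permil

α_A−B = (1000 + -67.21) / (1000 + -21.01) = 932.79 / 978.99 = 0.952809
ε_A−B = (0.952809 − 1) × 1000 = -47.191 permil
(The approximation ε ≈ δ_A − δ_B would give -46.20 permil.)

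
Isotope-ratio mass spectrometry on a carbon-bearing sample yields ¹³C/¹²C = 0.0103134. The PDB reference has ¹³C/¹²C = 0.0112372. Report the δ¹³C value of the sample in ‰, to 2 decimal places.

δ¹³C = (R_sample / R_standard − 1) × 1000
R_sample / R_standard = 0.0103134 / 0.0112372 = 0.917791
δ¹³C = (0.917791 − 1) × 1000 = -82.209‰

-82.21‰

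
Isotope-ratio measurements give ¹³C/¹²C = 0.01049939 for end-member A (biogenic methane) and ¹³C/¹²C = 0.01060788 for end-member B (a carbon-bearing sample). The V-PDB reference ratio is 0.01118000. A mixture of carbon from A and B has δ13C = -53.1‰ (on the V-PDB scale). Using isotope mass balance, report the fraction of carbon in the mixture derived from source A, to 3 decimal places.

0.199

δ_A = (0.01049939/0.01118000 − 1)×1000 = (0.939123 − 1)×1000 = -60.877‰
δ_B = (0.01060788/0.01118000 − 1)×1000 = (0.948826 − 1)×1000 = -51.174‰
f_A = (δ_mix − δ_B)/(δ_A − δ_B) = (-53.1 − (-51.174))/(-60.877 − (-51.174))
f_A = -1.926 / -9.704 = 0.1985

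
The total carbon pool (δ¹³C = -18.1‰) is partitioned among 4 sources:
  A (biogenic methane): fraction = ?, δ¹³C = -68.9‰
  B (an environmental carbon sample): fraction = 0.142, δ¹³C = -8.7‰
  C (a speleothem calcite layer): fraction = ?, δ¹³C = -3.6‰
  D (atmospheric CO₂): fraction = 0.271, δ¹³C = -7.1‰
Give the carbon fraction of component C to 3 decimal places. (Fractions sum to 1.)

Let f_C and f_A be the unknown fractions; fractions sum to 1 so f_C + f_A = 0.587.
Mass balance: Σ fᵢ·δᵢ = δ_bulk ⇒ f_C·(-3.6) + f_A·(-68.9) = -18.1 − (-3.159) = -14.941
Substitute f_A = 0.587 − f_C:
f_C·(-3.6 − -68.9) = -14.941 − 0.587×(-68.9) = 25.504
f_C = 25.504 / 65.3 = 0.3906

0.391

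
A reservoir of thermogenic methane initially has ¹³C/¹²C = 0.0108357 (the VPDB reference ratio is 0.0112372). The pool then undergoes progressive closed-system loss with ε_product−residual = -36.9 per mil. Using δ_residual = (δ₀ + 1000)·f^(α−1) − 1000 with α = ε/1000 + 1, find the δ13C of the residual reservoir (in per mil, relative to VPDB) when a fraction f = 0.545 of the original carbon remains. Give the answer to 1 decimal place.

δ₀ = (0.0108357/0.0112372 − 1)×1000 = (0.964270 − 1)×1000 = -35.730 per mil
α − 1 = ε/1000 = -0.0369
f^(α−1) = 0.545^(-0.0369) = 1.022650
δ_res = (-35.730 + 1000) × 1.022650 − 1000 = 986.111 − 1000 = -13.89 per mil

-13.9 per mil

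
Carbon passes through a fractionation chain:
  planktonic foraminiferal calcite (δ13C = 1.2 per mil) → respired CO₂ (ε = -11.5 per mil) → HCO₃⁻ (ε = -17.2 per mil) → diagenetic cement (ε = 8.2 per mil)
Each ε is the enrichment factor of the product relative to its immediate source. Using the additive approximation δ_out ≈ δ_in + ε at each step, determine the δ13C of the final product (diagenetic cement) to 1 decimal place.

step 1: δ ≈ 1.2 + (-11.5) = -10.3 per mil
step 2: δ ≈ -10.3 + (-17.2) = -27.5 per mil
step 3: δ ≈ -27.5 + (8.2) = -19.3 per mil

-19.3 per mil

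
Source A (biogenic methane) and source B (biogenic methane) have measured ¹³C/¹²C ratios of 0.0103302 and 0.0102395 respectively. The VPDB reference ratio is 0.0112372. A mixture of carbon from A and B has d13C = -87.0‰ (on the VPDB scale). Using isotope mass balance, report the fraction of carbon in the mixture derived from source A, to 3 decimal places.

0.221

δ_A = (0.0103302/0.0112372 − 1)×1000 = (0.919286 − 1)×1000 = -80.714‰
δ_B = (0.0102395/0.0112372 − 1)×1000 = (0.911215 − 1)×1000 = -88.785‰
f_A = (δ_mix − δ_B)/(δ_A − δ_B) = (-87.0 − (-88.785))/(-80.714 − (-88.785))
f_A = 1.785 / 8.071 = 0.2212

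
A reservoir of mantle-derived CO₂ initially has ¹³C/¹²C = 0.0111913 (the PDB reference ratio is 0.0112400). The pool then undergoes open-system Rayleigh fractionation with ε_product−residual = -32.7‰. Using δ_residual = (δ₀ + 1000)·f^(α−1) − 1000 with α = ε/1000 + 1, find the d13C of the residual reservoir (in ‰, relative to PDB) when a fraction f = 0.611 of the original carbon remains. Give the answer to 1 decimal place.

δ₀ = (0.0111913/0.0112400 − 1)×1000 = (0.995667 − 1)×1000 = -4.333‰
α − 1 = ε/1000 = -0.0327
f^(α−1) = 0.611^(-0.0327) = 1.016240
δ_res = (-4.333 + 1000) × 1.016240 − 1000 = 1011.837 − 1000 = 11.84‰

11.8‰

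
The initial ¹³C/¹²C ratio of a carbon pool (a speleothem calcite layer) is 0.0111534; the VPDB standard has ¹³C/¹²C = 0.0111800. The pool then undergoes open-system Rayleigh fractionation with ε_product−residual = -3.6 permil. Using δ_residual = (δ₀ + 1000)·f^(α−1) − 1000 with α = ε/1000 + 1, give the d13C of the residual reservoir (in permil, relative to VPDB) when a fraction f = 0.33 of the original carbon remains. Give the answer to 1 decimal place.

δ₀ = (0.0111534/0.0111800 − 1)×1000 = (0.997621 − 1)×1000 = -2.379 permil
α − 1 = ε/1000 = -0.0036
f^(α−1) = 0.33^(-0.0036) = 1.003999
δ_res = (-2.379 + 1000) × 1.003999 − 1000 = 1001.610 − 1000 = 1.61 permil

1.6 permil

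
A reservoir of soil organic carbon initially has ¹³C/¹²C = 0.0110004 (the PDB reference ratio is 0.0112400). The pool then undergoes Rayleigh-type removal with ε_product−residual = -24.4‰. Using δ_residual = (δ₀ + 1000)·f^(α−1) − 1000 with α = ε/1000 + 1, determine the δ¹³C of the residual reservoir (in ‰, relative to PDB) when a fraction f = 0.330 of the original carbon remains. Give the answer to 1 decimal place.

δ₀ = (0.0110004/0.0112400 − 1)×1000 = (0.978683 − 1)×1000 = -21.317‰
α − 1 = ε/1000 = -0.0244
f^(α−1) = 0.330^(-0.0244) = 1.027421
δ_res = (-21.317 + 1000) × 1.027421 − 1000 = 1005.519 − 1000 = 5.52‰

5.5‰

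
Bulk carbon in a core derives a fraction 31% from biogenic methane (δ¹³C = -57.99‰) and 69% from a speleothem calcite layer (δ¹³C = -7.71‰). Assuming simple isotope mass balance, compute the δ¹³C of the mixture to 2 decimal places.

δ_mix = f_A·δ_A + f_B·δ_B
δ_mix = 0.31 × (-57.99) + 0.69 × (-7.71)
δ_mix = -17.977 + -5.320 = -23.297‰

-23.30‰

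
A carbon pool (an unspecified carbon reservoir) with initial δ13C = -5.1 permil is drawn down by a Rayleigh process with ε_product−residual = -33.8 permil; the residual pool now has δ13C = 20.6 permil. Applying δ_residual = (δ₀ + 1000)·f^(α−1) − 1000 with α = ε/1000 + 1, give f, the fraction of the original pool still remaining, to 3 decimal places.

0.470

α − 1 = ε/1000 = -0.0338
(δ_res + 1000)/(δ₀ + 1000) = (20.6 + 1000)/(-5.1 + 1000) = 1020.6/994.9 = 1.025832
f = 1.025832^(1/-0.0338) = exp(ln(1.025832)/-0.0338) = exp(0.02550/-0.0338)
f = exp(-0.7545) = 0.4702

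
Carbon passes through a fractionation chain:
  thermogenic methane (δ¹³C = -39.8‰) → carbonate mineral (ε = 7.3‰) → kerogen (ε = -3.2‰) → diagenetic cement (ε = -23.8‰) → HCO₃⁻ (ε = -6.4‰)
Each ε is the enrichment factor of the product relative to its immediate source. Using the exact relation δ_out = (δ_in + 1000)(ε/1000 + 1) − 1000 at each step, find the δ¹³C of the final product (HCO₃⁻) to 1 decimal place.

-64.9‰

step 1: δ = (-39.80 + 1000)·(7.3/1000 + 1) − 1000 = -32.79‰
step 2: δ = (-32.79 + 1000)·(-3.2/1000 + 1) − 1000 = -35.89‰
step 3: δ = (-35.89 + 1000)·(-23.8/1000 + 1) − 1000 = -58.83‰
step 4: δ = (-58.83 + 1000)·(-6.4/1000 + 1) − 1000 = -64.86‰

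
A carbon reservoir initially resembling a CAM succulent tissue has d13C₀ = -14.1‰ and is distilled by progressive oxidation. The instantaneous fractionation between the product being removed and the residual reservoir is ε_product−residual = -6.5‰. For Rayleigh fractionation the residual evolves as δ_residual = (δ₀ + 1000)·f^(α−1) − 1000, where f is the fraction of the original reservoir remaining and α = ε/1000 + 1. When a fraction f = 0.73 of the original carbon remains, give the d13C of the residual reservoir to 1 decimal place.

Rayleigh residual: δ_res = (δ₀ + 1000)·f^(α−1) − 1000
α = ε/1000 + 1 = 0.99350, so α − 1 = -0.00650
f^(α−1) = 0.73^(-0.00650) = 1.002048
δ_res = (-14.1 + 1000) × 1.002048 − 1000 = 987.919 − 1000 = -12.08‰

-12.1‰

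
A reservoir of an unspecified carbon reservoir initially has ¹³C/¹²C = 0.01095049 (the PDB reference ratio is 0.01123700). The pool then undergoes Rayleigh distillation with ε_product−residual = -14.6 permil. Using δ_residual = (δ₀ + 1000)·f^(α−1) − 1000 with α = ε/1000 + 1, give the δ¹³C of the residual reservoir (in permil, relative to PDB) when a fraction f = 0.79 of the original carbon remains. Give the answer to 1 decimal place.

δ₀ = (0.01095049/0.01123700 − 1)×1000 = (0.974503 − 1)×1000 = -25.497 permil
α − 1 = ε/1000 = -0.0146
f^(α−1) = 0.79^(-0.0146) = 1.003447
δ_res = (-25.497 + 1000) × 1.003447 − 1000 = 977.863 − 1000 = -22.14 permil

-22.1 permil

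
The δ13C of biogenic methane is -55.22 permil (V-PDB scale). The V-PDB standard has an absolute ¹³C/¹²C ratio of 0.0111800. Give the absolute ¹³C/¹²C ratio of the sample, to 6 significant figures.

0.0105626

R_sample = R_standard × (δ13C/1000 + 1)
R_sample = 0.0111800 × (-55.22/1000 + 1) = 0.0111800 × 0.944780
R_sample = 0.0105626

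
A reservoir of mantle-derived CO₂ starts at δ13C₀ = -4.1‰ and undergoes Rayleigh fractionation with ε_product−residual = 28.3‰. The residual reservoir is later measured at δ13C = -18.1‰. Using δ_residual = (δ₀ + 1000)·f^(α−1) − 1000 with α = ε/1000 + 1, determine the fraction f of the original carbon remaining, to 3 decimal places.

α − 1 = ε/1000 = 0.0283
(δ_res + 1000)/(δ₀ + 1000) = (-18.1 + 1000)/(-4.1 + 1000) = 981.9/995.9 = 0.985942
f = 0.985942^(1/0.0283) = exp(ln(0.985942)/0.0283) = exp(-0.01416/0.0283)
f = exp(-0.5003) = 0.6064

0.606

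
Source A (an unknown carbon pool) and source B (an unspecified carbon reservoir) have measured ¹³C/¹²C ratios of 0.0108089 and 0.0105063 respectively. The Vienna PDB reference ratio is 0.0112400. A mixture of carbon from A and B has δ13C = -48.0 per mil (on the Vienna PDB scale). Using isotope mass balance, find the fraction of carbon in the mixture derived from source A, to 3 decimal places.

0.642

δ_A = (0.0108089/0.0112400 − 1)×1000 = (0.961646 − 1)×1000 = -38.354 per mil
δ_B = (0.0105063/0.0112400 − 1)×1000 = (0.934724 − 1)×1000 = -65.276 per mil
f_A = (δ_mix − δ_B)/(δ_A − δ_B) = (-48.0 − (-65.276))/(-38.354 − (-65.276))
f_A = 17.276 / 26.922 = 0.6417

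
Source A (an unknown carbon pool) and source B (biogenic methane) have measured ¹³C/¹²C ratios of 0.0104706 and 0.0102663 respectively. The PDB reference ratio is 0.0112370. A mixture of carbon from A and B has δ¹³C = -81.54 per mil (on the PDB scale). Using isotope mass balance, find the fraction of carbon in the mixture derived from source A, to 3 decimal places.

δ_A = (0.0104706/0.0112370 − 1)×1000 = (0.931797 − 1)×1000 = -68.203 per mil
δ_B = (0.0102663/0.0112370 − 1)×1000 = (0.913616 − 1)×1000 = -86.384 per mil
f_A = (δ_mix − δ_B)/(δ_A − δ_B) = (-81.54 − (-86.384))/(-68.203 − (-86.384))
f_A = 4.844 / 18.181 = 0.2664

0.266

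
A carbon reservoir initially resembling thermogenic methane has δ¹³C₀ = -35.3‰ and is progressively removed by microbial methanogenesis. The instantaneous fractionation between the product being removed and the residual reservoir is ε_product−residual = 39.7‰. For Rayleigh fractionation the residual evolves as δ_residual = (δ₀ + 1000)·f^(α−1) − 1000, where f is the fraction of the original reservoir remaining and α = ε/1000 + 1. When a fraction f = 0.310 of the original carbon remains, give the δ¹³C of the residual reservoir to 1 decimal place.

Rayleigh residual: δ_res = (δ₀ + 1000)·f^(α−1) − 1000
α = ε/1000 + 1 = 1.03970, so α − 1 = 0.03970
f^(α−1) = 0.310^(0.03970) = 0.954568
δ_res = (-35.3 + 1000) × 0.954568 − 1000 = 920.872 − 1000 = -79.13‰

-79.1‰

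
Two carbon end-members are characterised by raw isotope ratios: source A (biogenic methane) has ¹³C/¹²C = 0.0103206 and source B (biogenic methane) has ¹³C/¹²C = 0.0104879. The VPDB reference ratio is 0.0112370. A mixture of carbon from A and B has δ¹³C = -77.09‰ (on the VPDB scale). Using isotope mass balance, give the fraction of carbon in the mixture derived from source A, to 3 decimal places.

0.700

δ_A = (0.0103206/0.0112370 − 1)×1000 = (0.918448 − 1)×1000 = -81.552‰
δ_B = (0.0104879/0.0112370 − 1)×1000 = (0.933336 − 1)×1000 = -66.664‰
f_A = (δ_mix − δ_B)/(δ_A − δ_B) = (-77.09 − (-66.664))/(-81.552 − (-66.664))
f_A = -10.426 / -14.888 = 0.7003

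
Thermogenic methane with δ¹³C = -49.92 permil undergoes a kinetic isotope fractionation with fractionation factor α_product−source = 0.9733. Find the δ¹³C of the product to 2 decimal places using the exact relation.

-75.29 permil

δ_product = (δ_source + 1000)·α − 1000
δ_product = (-49.92 + 1000) × 0.9733 − 1000
δ_product = 924.713 − 1000 = -75.287 permil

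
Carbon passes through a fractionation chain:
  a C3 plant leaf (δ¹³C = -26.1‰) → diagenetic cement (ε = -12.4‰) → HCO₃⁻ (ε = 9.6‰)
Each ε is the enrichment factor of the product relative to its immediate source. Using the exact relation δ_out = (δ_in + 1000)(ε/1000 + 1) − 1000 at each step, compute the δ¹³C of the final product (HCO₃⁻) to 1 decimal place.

step 1: δ = (-26.10 + 1000)·(-12.4/1000 + 1) − 1000 = -38.18‰
step 2: δ = (-38.18 + 1000)·(9.6/1000 + 1) − 1000 = -28.94‰

-28.9‰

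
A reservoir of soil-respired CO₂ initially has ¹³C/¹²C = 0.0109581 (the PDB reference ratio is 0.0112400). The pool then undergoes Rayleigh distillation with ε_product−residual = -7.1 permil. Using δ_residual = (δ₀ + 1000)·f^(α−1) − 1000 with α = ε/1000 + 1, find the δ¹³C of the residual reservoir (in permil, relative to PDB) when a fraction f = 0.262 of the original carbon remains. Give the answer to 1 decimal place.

δ₀ = (0.0109581/0.0112400 − 1)×1000 = (0.974920 − 1)×1000 = -25.080 permil
α − 1 = ε/1000 = -0.0071
f^(α−1) = 0.262^(-0.0071) = 1.009555
δ_res = (-25.080 + 1000) × 1.009555 − 1000 = 984.235 − 1000 = -15.76 permil

-15.8 permil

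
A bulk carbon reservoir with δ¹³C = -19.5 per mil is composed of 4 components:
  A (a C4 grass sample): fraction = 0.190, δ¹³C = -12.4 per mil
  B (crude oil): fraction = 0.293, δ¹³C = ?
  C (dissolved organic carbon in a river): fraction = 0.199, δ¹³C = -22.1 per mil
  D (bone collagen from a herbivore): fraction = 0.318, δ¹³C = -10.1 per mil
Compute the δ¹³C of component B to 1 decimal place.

-32.5 per mil

Isotope mass balance: δ_bulk = Σ fᵢ·δᵢ.
-19.5 = 0.190×(-12.4) + 0.293×δ_B + 0.199×(-22.1) + 0.318×(-10.1)
0.293·δ_B = -19.5 − (-9.966) = -9.534
δ_B = -9.534 / 0.293 = -32.54 per mil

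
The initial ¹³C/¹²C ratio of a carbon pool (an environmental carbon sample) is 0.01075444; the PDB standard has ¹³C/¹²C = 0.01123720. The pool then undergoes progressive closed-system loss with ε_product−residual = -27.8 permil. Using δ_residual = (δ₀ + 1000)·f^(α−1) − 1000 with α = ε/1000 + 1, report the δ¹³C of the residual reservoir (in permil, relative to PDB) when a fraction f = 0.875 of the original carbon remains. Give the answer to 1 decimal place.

-39.4 permil

δ₀ = (0.01075444/0.01123720 − 1)×1000 = (0.957039 − 1)×1000 = -42.961 permil
α − 1 = ε/1000 = -0.0278
f^(α−1) = 0.875^(-0.0278) = 1.003719
δ_res = (-42.961 + 1000) × 1.003719 − 1000 = 960.598 − 1000 = -39.40 permil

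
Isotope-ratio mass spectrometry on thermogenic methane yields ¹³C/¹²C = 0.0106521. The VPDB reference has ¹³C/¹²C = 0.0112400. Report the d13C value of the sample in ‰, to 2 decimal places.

d13C = (R_sample / R_standard − 1) × 1000
R_sample / R_standard = 0.0106521 / 0.0112400 = 0.947696
d13C = (0.947696 − 1) × 1000 = -52.304‰

-52.30‰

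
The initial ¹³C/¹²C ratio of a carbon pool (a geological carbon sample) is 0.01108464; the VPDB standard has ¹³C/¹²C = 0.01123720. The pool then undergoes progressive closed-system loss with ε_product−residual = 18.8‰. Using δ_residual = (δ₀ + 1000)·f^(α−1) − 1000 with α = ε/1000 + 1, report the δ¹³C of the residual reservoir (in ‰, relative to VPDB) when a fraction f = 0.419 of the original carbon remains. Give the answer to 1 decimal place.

-29.6‰

δ₀ = (0.01108464/0.01123720 − 1)×1000 = (0.986424 − 1)×1000 = -13.576‰
α − 1 = ε/1000 = 0.0188
f^(α−1) = 0.419^(0.0188) = 0.983779
δ_res = (-13.576 + 1000) × 0.983779 − 1000 = 970.423 − 1000 = -29.58‰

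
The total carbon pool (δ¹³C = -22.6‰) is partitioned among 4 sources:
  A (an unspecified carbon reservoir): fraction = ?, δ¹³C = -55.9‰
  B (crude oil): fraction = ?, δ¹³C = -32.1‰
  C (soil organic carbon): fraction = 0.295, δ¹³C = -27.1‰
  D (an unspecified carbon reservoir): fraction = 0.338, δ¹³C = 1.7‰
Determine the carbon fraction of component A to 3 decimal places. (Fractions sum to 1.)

0.143

Let f_A and f_B be the unknown fractions; fractions sum to 1 so f_A + f_B = 0.367.
Mass balance: Σ fᵢ·δᵢ = δ_bulk ⇒ f_A·(-55.9) + f_B·(-32.1) = -22.6 − (-7.420) = -15.180
Substitute f_B = 0.367 − f_A:
f_A·(-55.9 − -32.1) = -15.180 − 0.367×(-32.1) = -3.399
f_A = -3.399 / -23.8 = 0.1428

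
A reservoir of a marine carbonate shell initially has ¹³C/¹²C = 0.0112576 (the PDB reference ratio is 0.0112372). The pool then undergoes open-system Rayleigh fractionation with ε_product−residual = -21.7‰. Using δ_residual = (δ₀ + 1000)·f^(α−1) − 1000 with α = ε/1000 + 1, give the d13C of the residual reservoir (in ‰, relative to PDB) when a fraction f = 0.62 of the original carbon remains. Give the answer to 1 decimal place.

12.3‰

δ₀ = (0.0112576/0.0112372 − 1)×1000 = (1.001815 − 1)×1000 = 1.815‰
α − 1 = ε/1000 = -0.0217
f^(α−1) = 0.62^(-0.0217) = 1.010427
δ_res = (1.815 + 1000) × 1.010427 − 1000 = 1012.262 − 1000 = 12.26‰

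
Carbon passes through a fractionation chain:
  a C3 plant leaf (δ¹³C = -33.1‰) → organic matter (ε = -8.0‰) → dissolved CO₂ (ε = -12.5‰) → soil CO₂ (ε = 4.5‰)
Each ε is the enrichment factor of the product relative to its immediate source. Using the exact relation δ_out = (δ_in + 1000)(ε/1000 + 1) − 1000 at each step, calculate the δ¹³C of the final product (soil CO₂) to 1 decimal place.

step 1: δ = (-33.10 + 1000)·(-8.0/1000 + 1) − 1000 = -40.84‰
step 2: δ = (-40.84 + 1000)·(-12.5/1000 + 1) − 1000 = -52.82‰
step 3: δ = (-52.82 + 1000)·(4.5/1000 + 1) − 1000 = -48.56‰

-48.6‰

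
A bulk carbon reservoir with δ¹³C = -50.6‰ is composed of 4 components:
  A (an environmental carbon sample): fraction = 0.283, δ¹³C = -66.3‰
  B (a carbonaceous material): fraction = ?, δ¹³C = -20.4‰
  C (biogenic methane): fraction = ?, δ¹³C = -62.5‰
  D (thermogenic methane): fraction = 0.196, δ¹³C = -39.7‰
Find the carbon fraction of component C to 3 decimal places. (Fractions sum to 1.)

0.319

Let f_C and f_B be the unknown fractions; fractions sum to 1 so f_C + f_B = 0.521.
Mass balance: Σ fᵢ·δᵢ = δ_bulk ⇒ f_C·(-62.5) + f_B·(-20.4) = -50.6 − (-26.544) = -24.056
Substitute f_B = 0.521 − f_C:
f_C·(-62.5 − -20.4) = -24.056 − 0.521×(-20.4) = -13.428
f_C = -13.428 / -42.1 = 0.3189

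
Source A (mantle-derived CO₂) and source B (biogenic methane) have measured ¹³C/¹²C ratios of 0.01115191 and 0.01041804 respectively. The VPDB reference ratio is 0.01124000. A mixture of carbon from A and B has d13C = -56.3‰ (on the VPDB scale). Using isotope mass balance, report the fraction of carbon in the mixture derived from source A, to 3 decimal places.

0.258

δ_A = (0.01115191/0.01124000 − 1)×1000 = (0.992163 − 1)×1000 = -7.837‰
δ_B = (0.01041804/0.01124000 − 1)×1000 = (0.926872 − 1)×1000 = -73.128‰
f_A = (δ_mix − δ_B)/(δ_A − δ_B) = (-56.3 − (-73.128))/(-7.837 − (-73.128))
f_A = 16.828 / 65.291 = 0.2577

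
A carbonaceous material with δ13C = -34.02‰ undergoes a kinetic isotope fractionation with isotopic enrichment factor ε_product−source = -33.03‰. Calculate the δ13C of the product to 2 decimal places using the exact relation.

-65.93‰

To first order, δ_product ≈ δ_source + ε = -67.05‰.
Exactly, δ_product = (δ_source + 1000)·(ε/1000 + 1) − 1000.
δ_product = (-34.02 + 1000) × (-33.03/1000 + 1) − 1000
δ_product = -65.926‰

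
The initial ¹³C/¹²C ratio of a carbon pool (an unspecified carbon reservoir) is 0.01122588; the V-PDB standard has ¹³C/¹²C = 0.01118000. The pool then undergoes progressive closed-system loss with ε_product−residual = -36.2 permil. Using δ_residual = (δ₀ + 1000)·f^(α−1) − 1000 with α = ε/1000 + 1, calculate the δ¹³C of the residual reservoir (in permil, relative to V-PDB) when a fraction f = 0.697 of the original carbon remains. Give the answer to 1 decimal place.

17.3 permil

δ₀ = (0.01122588/0.01118000 − 1)×1000 = (1.004104 − 1)×1000 = 4.104 permil
α − 1 = ε/1000 = -0.0362
f^(α−1) = 0.697^(-0.0362) = 1.013153
δ_res = (4.104 + 1000) × 1.013153 − 1000 = 1017.311 − 1000 = 17.31 permil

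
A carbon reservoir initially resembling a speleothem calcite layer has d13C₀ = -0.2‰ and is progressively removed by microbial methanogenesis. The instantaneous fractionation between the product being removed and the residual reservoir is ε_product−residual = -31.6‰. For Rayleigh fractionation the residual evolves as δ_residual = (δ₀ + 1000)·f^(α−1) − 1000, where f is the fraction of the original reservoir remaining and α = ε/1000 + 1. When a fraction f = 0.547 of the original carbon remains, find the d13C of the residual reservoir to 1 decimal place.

Rayleigh residual: δ_res = (δ₀ + 1000)·f^(α−1) − 1000
α = ε/1000 + 1 = 0.96840, so α − 1 = -0.03160
f^(α−1) = 0.547^(-0.03160) = 1.019247
δ_res = (-0.2 + 1000) × 1.019247 − 1000 = 1019.044 − 1000 = 19.04‰

19.0‰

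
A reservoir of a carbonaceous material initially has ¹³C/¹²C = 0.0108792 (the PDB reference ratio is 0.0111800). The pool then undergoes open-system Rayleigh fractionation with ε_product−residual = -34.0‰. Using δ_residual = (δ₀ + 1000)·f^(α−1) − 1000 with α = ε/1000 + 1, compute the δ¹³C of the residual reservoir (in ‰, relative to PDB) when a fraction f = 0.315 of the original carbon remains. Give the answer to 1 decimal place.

12.1‰

δ₀ = (0.0108792/0.0111800 − 1)×1000 = (0.973095 − 1)×1000 = -26.905‰
α − 1 = ε/1000 = -0.0340
f^(α−1) = 0.315^(-0.0340) = 1.040058
δ_res = (-26.905 + 1000) × 1.040058 − 1000 = 1012.075 − 1000 = 12.07‰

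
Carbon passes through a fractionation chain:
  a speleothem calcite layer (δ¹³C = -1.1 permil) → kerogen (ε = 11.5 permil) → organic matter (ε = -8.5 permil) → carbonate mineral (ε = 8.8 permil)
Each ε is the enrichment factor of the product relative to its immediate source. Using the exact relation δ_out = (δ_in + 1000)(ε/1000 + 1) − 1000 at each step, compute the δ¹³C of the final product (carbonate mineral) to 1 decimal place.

10.6 permil

step 1: δ = (-1.10 + 1000)·(11.5/1000 + 1) − 1000 = 10.39 permil
step 2: δ = (10.39 + 1000)·(-8.5/1000 + 1) − 1000 = 1.80 permil
step 3: δ = (1.80 + 1000)·(8.8/1000 + 1) − 1000 = 10.61 permil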